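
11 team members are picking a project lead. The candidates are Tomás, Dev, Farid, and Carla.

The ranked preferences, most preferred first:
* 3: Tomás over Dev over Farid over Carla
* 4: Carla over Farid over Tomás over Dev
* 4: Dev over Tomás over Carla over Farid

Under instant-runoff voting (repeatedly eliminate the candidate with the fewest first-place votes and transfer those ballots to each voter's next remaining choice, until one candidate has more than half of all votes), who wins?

Dev

Round 1: Tomás 3, Dev 4, Farid 0, Carla 4. Farid eliminated.
Round 2: Tomás 3, Dev 4, Carla 4. Tomás eliminated.
Round 3: Dev 7, Carla 4. Dev has a majority (≥6).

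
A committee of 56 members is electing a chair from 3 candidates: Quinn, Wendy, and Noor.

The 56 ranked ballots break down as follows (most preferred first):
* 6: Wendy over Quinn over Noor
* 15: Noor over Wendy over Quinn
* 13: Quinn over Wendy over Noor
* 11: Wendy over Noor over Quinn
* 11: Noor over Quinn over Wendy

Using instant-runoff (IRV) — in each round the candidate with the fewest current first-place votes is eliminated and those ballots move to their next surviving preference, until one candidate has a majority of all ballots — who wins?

Round 1: Quinn 13, Wendy 17, Noor 26. Quinn eliminated.
Round 2: Wendy 30, Noor 26. Wendy has a majority (≥29).

Wendy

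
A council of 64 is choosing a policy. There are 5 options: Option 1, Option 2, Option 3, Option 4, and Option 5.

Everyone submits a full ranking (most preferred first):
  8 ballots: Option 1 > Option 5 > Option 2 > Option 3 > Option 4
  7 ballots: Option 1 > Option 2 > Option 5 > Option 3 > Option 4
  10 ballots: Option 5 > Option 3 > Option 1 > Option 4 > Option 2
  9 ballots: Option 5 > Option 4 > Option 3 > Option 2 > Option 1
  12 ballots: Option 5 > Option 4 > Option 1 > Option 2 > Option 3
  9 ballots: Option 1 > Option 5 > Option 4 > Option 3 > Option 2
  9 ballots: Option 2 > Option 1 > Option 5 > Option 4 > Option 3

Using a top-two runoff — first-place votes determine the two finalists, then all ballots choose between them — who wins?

Round 1 first-place votes: Option 1 24, Option 2 9, Option 3 0, Option 4 0, Option 5 31. Option 5 and Option 1 advance.
Runoff: Option 5 is ranked above Option 1 on 31 ballots, Option 1 above Option 5 on 33.

Option 1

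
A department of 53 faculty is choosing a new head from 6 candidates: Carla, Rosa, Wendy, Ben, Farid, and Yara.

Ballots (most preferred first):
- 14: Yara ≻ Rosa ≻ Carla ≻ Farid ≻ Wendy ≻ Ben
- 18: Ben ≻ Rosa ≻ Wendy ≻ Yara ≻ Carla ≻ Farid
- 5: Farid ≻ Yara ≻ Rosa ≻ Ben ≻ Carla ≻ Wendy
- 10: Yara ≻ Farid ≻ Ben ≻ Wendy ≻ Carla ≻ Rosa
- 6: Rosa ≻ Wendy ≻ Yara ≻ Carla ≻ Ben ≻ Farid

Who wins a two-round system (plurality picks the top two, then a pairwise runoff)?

Yara

Round 1 first-place votes: Carla 0, Rosa 6, Wendy 0, Ben 18, Farid 5, Yara 24. Yara and Ben advance.
Runoff: Yara is ranked above Ben on 35 ballots, Ben above Yara on 18.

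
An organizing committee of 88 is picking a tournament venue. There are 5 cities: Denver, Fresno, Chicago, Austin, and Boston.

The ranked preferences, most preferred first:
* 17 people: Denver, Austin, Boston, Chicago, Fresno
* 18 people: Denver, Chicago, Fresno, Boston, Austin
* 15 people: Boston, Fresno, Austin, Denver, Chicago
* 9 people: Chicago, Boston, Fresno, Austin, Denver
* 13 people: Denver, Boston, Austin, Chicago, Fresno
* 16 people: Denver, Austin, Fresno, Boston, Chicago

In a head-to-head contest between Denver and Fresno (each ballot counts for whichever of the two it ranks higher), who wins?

Denver is ranked above Fresno on 64 ballots; Fresno above Denver on 24.

Denver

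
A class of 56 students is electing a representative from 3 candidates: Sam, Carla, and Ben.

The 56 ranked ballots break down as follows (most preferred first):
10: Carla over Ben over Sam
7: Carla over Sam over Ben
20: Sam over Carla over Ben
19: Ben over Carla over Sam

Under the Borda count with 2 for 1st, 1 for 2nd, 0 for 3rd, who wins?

Carla

Sam: 10×0 + 7×1 + 20×2 + 19×0 = 47
Carla: 10×2 + 7×2 + 20×1 + 19×1 = 73
Ben: 10×1 + 7×0 + 20×0 + 19×2 = 48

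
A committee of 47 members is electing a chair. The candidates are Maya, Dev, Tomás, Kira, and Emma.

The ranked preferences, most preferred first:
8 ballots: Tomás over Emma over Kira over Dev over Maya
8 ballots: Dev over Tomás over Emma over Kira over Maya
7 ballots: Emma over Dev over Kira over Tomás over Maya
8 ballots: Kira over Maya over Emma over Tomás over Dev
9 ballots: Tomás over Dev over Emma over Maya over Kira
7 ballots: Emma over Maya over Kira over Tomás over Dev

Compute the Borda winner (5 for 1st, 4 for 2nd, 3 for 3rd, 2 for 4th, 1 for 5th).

Emma

Maya: 8×1 + 8×1 + 7×1 + 8×4 + 9×2 + 7×4 = 101
Dev: 8×2 + 8×5 + 7×4 + 8×1 + 9×4 + 7×1 = 135
Tomás: 8×5 + 8×4 + 7×2 + 8×2 + 9×5 + 7×2 = 161
Kira: 8×3 + 8×2 + 7×3 + 8×5 + 9×1 + 7×3 = 131
Emma: 8×4 + 8×3 + 7×5 + 8×3 + 9×3 + 7×5 = 177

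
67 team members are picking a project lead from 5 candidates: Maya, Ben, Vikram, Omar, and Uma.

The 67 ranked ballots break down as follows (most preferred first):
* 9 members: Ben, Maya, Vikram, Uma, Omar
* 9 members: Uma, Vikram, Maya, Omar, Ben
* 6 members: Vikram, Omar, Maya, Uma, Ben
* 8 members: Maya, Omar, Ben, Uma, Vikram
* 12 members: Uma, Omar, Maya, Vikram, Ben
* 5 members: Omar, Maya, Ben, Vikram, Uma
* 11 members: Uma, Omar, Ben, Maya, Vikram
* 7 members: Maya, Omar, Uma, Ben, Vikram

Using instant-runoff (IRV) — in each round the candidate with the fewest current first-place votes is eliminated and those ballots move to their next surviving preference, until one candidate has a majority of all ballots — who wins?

Round 1: Maya 15, Ben 9, Vikram 6, Omar 5, Uma 32. Omar eliminated.
Round 2: Maya 20, Ben 9, Vikram 6, Uma 32. Vikram eliminated.
Round 3: Maya 26, Ben 9, Uma 32. Ben eliminated.
Round 4: Maya 35, Uma 32. Maya has a majority (≥34).

Maya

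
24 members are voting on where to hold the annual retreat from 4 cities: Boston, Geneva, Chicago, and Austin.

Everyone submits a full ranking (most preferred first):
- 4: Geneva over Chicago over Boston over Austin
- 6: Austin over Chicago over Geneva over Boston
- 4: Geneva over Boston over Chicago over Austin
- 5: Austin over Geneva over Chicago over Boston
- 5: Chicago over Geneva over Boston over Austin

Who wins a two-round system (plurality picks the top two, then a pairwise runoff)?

Round 1 first-place votes: Boston 0, Geneva 8, Chicago 5, Austin 11. Austin and Geneva advance.
Runoff: Austin is ranked above Geneva on 11 ballots, Geneva above Austin on 13.

Geneva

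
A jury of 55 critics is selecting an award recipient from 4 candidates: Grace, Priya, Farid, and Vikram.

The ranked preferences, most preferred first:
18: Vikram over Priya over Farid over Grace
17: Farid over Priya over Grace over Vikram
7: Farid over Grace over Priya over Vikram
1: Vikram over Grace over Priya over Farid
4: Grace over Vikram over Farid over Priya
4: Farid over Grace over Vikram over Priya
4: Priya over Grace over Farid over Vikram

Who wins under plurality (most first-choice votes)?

First-place votes: Grace 4, Priya 4, Farid 28, Vikram 19.

Farid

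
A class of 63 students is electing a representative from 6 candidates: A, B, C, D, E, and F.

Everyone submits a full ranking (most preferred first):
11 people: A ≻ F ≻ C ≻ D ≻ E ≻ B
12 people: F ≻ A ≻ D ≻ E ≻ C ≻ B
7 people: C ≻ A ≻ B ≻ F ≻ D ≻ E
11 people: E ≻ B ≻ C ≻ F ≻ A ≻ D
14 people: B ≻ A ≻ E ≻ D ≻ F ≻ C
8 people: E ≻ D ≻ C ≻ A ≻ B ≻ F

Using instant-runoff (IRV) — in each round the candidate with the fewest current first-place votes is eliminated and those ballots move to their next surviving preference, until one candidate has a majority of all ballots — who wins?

A

Round 1: A 11, B 14, C 7, D 0, E 19, F 12. D eliminated.
Round 2: A 11, B 14, C 7, E 19, F 12. C eliminated.
Round 3: A 18, B 14, E 19, F 12. F eliminated.
Round 4: A 30, B 14, E 19. B eliminated.
Round 5: A 44, E 19. A has a majority (≥32).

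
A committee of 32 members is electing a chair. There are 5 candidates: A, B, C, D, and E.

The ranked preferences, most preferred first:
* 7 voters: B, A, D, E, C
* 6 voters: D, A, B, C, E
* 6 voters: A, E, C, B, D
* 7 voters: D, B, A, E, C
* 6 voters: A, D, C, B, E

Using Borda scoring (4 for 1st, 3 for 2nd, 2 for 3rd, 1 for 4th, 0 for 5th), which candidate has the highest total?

A: 7×3 + 6×3 + 6×4 + 7×2 + 6×4 = 101
B: 7×4 + 6×2 + 6×1 + 7×3 + 6×1 = 73
C: 7×0 + 6×1 + 6×2 + 7×0 + 6×2 = 30
D: 7×2 + 6×4 + 6×0 + 7×4 + 6×3 = 84
E: 7×1 + 6×0 + 6×3 + 7×1 + 6×0 = 32

A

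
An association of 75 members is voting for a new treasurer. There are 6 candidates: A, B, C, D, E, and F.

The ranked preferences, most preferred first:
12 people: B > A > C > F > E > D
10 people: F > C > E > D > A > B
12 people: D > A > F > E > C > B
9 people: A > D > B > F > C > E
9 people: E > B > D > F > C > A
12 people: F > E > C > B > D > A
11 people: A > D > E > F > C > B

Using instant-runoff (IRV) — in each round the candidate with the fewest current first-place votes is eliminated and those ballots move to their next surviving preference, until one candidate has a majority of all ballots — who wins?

Round 1: A 20, B 12, C 0, D 12, E 9, F 22. C eliminated.
Round 2: A 20, B 12, D 12, E 9, F 22. E eliminated.
Round 3: A 20, B 21, D 12, F 22. D eliminated.
Round 4: A 32, B 21, F 22. B eliminated.
Round 5: A 44, F 31. A has a majority (≥38).

A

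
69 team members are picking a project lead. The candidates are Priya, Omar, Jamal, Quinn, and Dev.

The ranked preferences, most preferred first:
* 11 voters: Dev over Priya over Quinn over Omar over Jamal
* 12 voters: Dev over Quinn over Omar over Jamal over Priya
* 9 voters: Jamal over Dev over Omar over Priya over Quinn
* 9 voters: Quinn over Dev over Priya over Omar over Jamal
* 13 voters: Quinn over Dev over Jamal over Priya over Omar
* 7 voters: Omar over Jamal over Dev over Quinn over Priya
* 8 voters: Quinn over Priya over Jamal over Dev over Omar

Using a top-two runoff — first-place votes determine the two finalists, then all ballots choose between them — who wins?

Dev

Round 1 first-place votes: Priya 0, Omar 7, Jamal 9, Quinn 30, Dev 23. Quinn and Dev advance.
Runoff: Quinn is ranked above Dev on 30 ballots, Dev above Quinn on 39.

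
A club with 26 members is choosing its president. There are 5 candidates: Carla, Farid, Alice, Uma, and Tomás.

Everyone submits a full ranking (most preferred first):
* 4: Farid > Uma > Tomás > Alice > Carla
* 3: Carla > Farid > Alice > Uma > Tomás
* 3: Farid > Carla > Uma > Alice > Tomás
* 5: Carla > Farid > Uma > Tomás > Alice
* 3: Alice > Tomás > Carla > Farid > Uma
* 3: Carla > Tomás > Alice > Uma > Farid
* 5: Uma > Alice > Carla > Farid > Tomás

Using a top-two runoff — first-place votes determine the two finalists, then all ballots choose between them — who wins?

Carla

Round 1 first-place votes: Carla 11, Farid 7, Alice 3, Uma 5, Tomás 0. Carla and Farid advance.
Runoff: Carla is ranked above Farid on 19 ballots, Farid above Carla on 7.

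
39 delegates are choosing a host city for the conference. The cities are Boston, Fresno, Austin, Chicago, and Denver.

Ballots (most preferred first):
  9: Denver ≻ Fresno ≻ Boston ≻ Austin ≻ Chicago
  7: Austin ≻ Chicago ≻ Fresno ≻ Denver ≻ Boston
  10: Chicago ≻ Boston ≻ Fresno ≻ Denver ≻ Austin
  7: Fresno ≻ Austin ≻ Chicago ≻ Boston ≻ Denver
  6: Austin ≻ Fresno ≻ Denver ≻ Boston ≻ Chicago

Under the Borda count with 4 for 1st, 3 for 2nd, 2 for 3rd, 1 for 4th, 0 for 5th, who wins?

Fresno

Boston: 9×2 + 7×0 + 10×3 + 7×1 + 6×1 = 61
Fresno: 9×3 + 7×2 + 10×2 + 7×4 + 6×3 = 107
Austin: 9×1 + 7×4 + 10×0 + 7×3 + 6×4 = 82
Chicago: 9×0 + 7×3 + 10×4 + 7×2 + 6×0 = 75
Denver: 9×4 + 7×1 + 10×1 + 7×0 + 6×2 = 65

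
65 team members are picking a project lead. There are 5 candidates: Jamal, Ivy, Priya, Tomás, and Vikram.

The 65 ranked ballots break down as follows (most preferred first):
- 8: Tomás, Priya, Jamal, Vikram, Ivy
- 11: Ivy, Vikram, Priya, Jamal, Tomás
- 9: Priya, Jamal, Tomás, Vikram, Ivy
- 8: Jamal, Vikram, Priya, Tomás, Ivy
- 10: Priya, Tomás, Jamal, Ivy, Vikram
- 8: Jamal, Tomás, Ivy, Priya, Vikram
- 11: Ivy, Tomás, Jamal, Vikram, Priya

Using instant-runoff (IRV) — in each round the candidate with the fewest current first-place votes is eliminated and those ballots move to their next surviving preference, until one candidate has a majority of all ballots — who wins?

Round 1: Jamal 16, Ivy 22, Priya 19, Tomás 8, Vikram 0. Vikram eliminated.
Round 2: Jamal 16, Ivy 22, Priya 19, Tomás 8. Tomás eliminated.
Round 3: Jamal 16, Ivy 22, Priya 27. Jamal eliminated.
Round 4: Ivy 30, Priya 35. Priya has a majority (≥33).

Priya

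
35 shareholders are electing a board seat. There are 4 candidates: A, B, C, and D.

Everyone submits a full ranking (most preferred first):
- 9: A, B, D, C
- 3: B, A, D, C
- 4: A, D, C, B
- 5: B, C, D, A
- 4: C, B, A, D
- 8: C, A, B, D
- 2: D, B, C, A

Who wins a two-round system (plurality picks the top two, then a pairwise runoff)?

Round 1 first-place votes: A 13, B 8, C 12, D 2. A and C advance.
Runoff: A is ranked above C on 16 ballots, C above A on 19.

C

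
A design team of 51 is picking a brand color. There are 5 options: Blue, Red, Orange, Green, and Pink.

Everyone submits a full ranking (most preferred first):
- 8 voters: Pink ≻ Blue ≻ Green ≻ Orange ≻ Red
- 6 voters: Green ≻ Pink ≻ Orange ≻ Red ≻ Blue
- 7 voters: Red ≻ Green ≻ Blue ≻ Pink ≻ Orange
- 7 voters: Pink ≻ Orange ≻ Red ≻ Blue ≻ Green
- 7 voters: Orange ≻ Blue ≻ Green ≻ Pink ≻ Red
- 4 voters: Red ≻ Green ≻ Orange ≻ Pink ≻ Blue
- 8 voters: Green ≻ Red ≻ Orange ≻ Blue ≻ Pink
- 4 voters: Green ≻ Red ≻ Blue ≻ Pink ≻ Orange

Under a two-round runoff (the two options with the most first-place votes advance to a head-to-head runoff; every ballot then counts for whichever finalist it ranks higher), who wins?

Green

Round 1 first-place votes: Blue 0, Red 11, Orange 7, Green 18, Pink 15. Green and Pink advance.
Runoff: Green is ranked above Pink on 36 ballots, Pink above Green on 15.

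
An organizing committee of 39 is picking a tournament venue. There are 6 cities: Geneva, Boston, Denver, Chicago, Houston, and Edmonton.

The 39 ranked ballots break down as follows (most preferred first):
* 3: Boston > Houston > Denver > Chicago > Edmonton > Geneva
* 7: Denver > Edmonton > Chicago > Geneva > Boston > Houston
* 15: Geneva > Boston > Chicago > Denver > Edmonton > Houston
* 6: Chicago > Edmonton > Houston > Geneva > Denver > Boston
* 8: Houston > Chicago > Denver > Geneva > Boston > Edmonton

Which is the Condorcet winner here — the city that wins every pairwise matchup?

Chicago

Chicago vs Geneva: 24–15
Chicago vs Boston: 21–18
Chicago vs Denver: 29–10
Chicago vs Houston: 28–11
Chicago vs Edmonton: 32–7
Chicago beats every other city.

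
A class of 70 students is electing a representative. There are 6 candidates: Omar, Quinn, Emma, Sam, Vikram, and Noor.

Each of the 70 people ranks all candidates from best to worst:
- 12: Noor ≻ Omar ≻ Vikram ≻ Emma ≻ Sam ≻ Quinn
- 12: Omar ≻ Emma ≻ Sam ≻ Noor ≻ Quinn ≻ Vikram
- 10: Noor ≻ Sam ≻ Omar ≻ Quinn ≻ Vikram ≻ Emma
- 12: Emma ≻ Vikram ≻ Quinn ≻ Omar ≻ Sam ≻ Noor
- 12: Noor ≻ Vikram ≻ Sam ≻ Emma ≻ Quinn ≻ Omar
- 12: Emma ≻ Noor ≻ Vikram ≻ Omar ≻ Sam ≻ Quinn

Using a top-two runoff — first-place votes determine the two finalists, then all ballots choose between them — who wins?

Round 1 first-place votes: Omar 12, Quinn 0, Emma 24, Sam 0, Vikram 0, Noor 34. Noor and Emma advance.
Runoff: Noor is ranked above Emma on 34 ballots, Emma above Noor on 36.

Emma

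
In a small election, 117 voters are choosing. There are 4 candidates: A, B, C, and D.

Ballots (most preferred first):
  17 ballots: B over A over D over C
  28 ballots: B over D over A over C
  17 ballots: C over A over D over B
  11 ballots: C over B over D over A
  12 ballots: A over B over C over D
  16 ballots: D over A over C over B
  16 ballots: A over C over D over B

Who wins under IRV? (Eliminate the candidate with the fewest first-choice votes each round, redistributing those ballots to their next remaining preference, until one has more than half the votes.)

A

Round 1: A 28, B 45, C 28, D 16. D eliminated.
Round 2: A 44, B 45, C 28. C eliminated.
Round 3: A 61, B 56. A has a majority (≥59).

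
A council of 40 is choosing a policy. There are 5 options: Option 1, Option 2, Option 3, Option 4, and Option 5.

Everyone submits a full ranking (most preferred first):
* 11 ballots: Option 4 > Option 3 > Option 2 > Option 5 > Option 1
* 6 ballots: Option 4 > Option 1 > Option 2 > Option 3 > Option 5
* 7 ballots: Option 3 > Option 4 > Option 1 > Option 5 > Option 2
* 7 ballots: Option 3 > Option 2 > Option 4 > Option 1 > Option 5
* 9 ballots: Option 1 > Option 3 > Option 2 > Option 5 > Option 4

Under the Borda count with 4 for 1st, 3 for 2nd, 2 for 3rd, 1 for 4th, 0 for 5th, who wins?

Option 3

Option 1: 11×0 + 6×3 + 7×2 + 7×1 + 9×4 = 75
Option 2: 11×2 + 6×2 + 7×0 + 7×3 + 9×2 = 73
Option 3: 11×3 + 6×1 + 7×4 + 7×4 + 9×3 = 122
Option 4: 11×4 + 6×4 + 7×3 + 7×2 + 9×0 = 103
Option 5: 11×1 + 6×0 + 7×1 + 7×0 + 9×1 = 27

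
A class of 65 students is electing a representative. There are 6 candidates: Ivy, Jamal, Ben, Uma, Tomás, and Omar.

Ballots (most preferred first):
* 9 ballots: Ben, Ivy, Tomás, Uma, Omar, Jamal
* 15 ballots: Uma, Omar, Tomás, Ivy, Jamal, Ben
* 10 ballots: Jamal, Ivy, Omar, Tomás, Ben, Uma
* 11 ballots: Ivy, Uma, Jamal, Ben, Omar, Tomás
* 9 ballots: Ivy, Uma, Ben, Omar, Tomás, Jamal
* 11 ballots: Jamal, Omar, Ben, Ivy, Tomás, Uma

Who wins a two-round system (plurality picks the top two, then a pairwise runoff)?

Ivy

Round 1 first-place votes: Ivy 20, Jamal 21, Ben 9, Uma 15, Tomás 0, Omar 0. Jamal and Ivy advance.
Runoff: Jamal is ranked above Ivy on 21 ballots, Ivy above Jamal on 44.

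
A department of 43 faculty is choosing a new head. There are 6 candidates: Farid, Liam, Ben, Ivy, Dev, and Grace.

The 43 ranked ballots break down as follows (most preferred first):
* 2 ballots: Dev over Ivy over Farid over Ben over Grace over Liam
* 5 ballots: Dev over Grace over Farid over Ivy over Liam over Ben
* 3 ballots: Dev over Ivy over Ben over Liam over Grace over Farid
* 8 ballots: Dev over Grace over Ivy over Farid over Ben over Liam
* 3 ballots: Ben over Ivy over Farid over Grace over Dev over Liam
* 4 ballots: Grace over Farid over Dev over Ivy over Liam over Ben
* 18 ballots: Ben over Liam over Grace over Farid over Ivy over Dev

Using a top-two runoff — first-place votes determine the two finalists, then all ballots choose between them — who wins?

Round 1 first-place votes: Farid 0, Liam 0, Ben 21, Ivy 0, Dev 18, Grace 4. Ben and Dev advance.
Runoff: Ben is ranked above Dev on 21 ballots, Dev above Ben on 22.

Dev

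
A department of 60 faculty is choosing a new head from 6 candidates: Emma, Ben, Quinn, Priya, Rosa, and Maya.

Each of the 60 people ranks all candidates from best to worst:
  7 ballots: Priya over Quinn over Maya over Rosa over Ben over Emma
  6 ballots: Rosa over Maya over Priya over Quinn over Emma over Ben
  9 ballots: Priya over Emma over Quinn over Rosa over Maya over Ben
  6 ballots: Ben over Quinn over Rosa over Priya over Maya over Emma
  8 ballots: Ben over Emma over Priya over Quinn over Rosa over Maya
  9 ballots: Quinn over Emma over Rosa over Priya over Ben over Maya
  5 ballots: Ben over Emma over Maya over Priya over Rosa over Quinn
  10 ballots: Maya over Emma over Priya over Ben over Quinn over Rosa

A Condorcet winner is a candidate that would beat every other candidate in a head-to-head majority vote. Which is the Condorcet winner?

Emma

Emma vs Ben: 34–26
Emma vs Quinn: 32–28
Emma vs Priya: 32–28
Emma vs Rosa: 41–19
Emma vs Maya: 31–29
Emma beats every other candidate.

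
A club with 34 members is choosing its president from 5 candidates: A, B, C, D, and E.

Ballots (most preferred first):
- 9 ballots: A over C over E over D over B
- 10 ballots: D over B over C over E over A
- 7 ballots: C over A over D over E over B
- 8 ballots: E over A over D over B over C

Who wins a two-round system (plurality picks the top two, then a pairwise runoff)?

A

Round 1 first-place votes: A 9, B 0, C 7, D 10, E 8. D and A advance.
Runoff: D is ranked above A on 10 ballots, A above D on 24.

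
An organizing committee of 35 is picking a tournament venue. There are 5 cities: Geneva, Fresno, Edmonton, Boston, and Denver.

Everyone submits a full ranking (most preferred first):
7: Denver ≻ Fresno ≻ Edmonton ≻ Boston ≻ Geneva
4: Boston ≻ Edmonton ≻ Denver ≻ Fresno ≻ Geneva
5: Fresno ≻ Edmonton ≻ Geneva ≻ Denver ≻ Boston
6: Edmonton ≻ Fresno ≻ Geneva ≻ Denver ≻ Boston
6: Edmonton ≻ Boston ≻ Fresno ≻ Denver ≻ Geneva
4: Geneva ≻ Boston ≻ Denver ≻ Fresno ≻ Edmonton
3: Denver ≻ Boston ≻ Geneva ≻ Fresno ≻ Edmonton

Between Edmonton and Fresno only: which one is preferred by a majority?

Edmonton is ranked above Fresno on 16 ballots; Fresno above Edmonton on 19.

Fresno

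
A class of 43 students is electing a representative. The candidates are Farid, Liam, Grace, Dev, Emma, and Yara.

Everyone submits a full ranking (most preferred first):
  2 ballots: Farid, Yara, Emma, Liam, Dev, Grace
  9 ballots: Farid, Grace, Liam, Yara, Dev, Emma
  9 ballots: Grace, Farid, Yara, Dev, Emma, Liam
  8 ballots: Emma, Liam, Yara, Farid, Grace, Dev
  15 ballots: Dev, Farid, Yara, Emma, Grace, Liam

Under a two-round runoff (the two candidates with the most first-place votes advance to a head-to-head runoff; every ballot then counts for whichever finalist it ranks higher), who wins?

Farid

Round 1 first-place votes: Farid 11, Liam 0, Grace 9, Dev 15, Emma 8, Yara 0. Dev and Farid advance.
Runoff: Dev is ranked above Farid on 15 ballots, Farid above Dev on 28.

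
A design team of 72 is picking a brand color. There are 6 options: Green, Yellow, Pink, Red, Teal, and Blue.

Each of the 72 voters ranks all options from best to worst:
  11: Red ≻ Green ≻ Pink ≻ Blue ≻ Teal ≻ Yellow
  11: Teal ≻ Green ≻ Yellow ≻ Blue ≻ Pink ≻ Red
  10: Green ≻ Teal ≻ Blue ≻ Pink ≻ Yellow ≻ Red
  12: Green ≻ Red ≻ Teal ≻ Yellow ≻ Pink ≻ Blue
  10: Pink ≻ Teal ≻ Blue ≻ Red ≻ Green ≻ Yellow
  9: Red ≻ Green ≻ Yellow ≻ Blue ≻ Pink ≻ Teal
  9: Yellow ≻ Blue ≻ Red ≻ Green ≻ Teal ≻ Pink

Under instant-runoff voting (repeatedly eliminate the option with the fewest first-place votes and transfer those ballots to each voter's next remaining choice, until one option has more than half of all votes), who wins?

Red

Round 1: Green 22, Yellow 9, Pink 10, Red 20, Teal 11, Blue 0. Blue eliminated.
Round 2: Green 22, Yellow 9, Pink 10, Red 20, Teal 11. Yellow eliminated.
Round 3: Green 22, Pink 10, Red 29, Teal 11. Pink eliminated.
Round 4: Green 22, Red 29, Teal 21. Teal eliminated.
Round 5: Green 33, Red 39. Red has a majority (≥37).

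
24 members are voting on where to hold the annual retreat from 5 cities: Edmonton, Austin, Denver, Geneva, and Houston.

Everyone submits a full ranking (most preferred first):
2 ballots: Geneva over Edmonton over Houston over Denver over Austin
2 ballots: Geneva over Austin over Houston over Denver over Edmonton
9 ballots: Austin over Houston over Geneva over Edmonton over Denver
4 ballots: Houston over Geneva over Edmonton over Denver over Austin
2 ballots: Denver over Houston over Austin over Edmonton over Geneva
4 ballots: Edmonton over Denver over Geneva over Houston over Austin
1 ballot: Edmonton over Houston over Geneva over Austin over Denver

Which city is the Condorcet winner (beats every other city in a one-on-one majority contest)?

Houston vs Edmonton: 17–7
Houston vs Austin: 13–11
Houston vs Denver: 18–6
Houston vs Geneva: 16–8
Houston beats every other city.

Houston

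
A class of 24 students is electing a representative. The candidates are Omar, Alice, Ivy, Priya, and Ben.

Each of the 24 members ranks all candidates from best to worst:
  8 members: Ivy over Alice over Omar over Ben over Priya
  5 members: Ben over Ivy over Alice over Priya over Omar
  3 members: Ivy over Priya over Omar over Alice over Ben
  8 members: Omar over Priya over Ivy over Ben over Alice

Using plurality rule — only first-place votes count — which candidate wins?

First-place votes: Omar 8, Alice 0, Ivy 11, Priya 0, Ben 5.

Ivy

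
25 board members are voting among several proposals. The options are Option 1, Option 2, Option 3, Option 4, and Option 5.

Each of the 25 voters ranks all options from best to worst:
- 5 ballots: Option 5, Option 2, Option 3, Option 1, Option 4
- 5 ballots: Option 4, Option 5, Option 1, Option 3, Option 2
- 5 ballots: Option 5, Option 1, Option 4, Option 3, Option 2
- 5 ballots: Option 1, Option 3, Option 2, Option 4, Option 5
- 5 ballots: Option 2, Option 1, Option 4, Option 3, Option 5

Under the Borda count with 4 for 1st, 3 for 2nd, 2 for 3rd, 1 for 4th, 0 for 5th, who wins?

Option 1: 5×1 + 5×2 + 5×3 + 5×4 + 5×3 = 65
Option 2: 5×3 + 5×0 + 5×0 + 5×2 + 5×4 = 45
Option 3: 5×2 + 5×1 + 5×1 + 5×3 + 5×1 = 40
Option 4: 5×0 + 5×4 + 5×2 + 5×1 + 5×2 = 45
Option 5: 5×4 + 5×3 + 5×4 + 5×0 + 5×0 = 55

Option 1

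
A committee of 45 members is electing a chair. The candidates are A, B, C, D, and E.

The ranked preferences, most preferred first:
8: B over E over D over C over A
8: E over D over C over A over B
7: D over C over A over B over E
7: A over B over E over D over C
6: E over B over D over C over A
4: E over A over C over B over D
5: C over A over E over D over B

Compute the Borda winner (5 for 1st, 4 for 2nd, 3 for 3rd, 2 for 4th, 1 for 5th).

A: 8×1 + 8×2 + 7×3 + 7×5 + 6×1 + 4×4 + 5×4 = 122
B: 8×5 + 8×1 + 7×2 + 7×4 + 6×4 + 4×2 + 5×1 = 127
C: 8×2 + 8×3 + 7×4 + 7×1 + 6×2 + 4×3 + 5×5 = 124
D: 8×3 + 8×4 + 7×5 + 7×2 + 6×3 + 4×1 + 5×2 = 137
E: 8×4 + 8×5 + 7×1 + 7×3 + 6×5 + 4×5 + 5×3 = 165

E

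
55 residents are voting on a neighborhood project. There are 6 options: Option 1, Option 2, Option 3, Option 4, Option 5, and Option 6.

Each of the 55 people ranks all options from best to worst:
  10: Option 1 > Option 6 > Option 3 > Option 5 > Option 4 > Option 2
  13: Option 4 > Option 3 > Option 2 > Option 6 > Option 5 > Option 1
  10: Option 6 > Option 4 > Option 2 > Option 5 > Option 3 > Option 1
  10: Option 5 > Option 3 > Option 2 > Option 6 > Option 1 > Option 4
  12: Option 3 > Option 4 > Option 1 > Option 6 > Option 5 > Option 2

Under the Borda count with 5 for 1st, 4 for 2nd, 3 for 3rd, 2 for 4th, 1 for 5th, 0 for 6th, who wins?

Option 3

Option 1: 10×5 + 13×0 + 10×0 + 10×1 + 12×3 = 96
Option 2: 10×0 + 13×3 + 10×3 + 10×3 + 12×0 = 99
Option 3: 10×3 + 13×4 + 10×1 + 10×4 + 12×5 = 192
Option 4: 10×1 + 13×5 + 10×4 + 10×0 + 12×4 = 163
Option 5: 10×2 + 13×1 + 10×2 + 10×5 + 12×1 = 115
Option 6: 10×4 + 13×2 + 10×5 + 10×2 + 12×2 = 160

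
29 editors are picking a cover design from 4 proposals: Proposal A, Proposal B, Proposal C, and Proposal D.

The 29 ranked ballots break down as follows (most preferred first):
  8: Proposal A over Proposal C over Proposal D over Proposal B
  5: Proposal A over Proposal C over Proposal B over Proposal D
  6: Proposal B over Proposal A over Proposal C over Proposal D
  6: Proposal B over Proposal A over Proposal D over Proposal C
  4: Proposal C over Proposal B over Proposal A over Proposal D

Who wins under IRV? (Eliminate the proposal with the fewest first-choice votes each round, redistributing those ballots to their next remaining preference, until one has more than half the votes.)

Round 1: Proposal A 13, Proposal B 12, Proposal C 4, Proposal D 0. Proposal D eliminated.
Round 2: Proposal A 13, Proposal B 12, Proposal C 4. Proposal C eliminated.
Round 3: Proposal A 13, Proposal B 16. Proposal B has a majority (≥15).

Proposal B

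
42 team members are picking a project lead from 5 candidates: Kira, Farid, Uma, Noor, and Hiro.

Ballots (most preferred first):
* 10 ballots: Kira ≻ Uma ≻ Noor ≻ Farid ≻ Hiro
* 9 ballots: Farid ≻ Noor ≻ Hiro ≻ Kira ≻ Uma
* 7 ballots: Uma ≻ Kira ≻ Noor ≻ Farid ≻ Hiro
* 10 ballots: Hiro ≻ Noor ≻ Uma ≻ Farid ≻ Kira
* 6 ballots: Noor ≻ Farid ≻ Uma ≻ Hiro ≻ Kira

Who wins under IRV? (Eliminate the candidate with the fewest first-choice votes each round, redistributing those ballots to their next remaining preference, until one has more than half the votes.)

Round 1: Kira 10, Farid 9, Uma 7, Noor 6, Hiro 10. Noor eliminated.
Round 2: Kira 10, Farid 15, Uma 7, Hiro 10. Uma eliminated.
Round 3: Kira 17, Farid 15, Hiro 10. Hiro eliminated.
Round 4: Kira 17, Farid 25. Farid has a majority (≥22).

Farid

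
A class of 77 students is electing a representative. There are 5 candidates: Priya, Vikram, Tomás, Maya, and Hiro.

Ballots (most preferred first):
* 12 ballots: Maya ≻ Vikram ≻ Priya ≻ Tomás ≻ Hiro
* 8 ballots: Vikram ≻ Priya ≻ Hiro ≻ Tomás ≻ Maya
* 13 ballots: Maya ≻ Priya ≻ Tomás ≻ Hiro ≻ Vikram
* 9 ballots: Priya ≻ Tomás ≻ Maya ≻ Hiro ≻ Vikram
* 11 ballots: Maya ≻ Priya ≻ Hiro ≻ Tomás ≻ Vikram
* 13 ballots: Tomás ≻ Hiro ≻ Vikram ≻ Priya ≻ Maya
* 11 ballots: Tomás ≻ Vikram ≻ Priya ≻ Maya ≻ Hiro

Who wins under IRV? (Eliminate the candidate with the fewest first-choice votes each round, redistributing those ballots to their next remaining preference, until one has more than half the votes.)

Round 1: Priya 9, Vikram 8, Tomás 24, Maya 36, Hiro 0. Hiro eliminated.
Round 2: Priya 9, Vikram 8, Tomás 24, Maya 36. Vikram eliminated.
Round 3: Priya 17, Tomás 24, Maya 36. Priya eliminated.
Round 4: Tomás 41, Maya 36. Tomás has a majority (≥39).

Tomás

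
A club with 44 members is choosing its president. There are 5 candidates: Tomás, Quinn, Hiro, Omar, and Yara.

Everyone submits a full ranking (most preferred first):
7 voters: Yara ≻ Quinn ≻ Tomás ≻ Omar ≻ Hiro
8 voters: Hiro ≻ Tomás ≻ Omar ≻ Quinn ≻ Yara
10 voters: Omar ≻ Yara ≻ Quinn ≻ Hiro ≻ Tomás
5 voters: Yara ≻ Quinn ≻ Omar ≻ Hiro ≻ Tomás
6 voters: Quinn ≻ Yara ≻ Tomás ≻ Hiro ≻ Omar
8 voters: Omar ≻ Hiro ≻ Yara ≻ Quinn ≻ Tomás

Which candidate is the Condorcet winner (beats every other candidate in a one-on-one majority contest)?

Omar

Omar vs Tomás: 23–21
Omar vs Quinn: 26–18
Omar vs Hiro: 30–14
Omar vs Yara: 26–18
Omar beats every other candidate.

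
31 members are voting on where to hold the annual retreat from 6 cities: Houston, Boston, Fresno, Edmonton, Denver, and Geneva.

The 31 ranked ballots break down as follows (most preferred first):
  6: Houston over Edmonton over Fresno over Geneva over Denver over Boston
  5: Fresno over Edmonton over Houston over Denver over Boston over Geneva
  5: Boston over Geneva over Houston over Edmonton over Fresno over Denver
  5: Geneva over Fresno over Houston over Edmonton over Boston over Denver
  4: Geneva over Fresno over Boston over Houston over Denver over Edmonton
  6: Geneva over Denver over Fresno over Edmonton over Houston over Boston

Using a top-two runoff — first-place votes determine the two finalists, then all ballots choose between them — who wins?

Geneva

Round 1 first-place votes: Houston 6, Boston 5, Fresno 5, Edmonton 0, Denver 0, Geneva 15. Geneva and Houston advance.
Runoff: Geneva is ranked above Houston on 20 ballots, Houston above Geneva on 11.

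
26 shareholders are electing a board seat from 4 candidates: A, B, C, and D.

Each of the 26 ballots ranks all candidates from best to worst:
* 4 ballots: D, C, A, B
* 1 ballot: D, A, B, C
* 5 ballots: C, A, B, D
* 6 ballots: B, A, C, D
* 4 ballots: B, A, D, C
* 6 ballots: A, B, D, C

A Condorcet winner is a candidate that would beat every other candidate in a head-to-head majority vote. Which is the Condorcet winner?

A vs B: 16–10
A vs C: 17–9
A vs D: 21–5
A beats every other candidate.

A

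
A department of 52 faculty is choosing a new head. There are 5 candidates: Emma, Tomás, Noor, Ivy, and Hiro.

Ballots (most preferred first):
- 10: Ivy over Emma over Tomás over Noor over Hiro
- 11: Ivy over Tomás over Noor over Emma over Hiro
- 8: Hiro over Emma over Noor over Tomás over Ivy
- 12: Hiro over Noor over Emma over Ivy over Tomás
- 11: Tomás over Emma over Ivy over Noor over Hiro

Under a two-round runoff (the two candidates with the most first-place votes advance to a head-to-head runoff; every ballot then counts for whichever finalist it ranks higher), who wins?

Ivy

Round 1 first-place votes: Emma 0, Tomás 11, Noor 0, Ivy 21, Hiro 20. Ivy and Hiro advance.
Runoff: Ivy is ranked above Hiro on 32 ballots, Hiro above Ivy on 20.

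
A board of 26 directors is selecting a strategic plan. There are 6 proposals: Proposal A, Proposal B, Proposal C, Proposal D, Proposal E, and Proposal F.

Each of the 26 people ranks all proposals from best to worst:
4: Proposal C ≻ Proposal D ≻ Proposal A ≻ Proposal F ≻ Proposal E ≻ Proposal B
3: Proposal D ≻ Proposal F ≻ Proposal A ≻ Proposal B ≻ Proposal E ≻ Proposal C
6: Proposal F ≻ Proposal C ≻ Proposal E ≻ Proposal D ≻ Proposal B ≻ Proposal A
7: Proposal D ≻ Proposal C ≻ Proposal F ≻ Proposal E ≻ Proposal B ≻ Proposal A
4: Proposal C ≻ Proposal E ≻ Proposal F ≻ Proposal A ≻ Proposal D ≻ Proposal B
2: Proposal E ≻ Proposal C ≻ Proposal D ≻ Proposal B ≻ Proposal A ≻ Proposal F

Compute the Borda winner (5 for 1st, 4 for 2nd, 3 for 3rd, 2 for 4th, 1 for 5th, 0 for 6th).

Proposal A: 4×3 + 3×3 + 6×0 + 7×0 + 4×2 + 2×1 = 31
Proposal B: 4×0 + 3×2 + 6×1 + 7×1 + 4×0 + 2×2 = 23
Proposal C: 4×5 + 3×0 + 6×4 + 7×4 + 4×5 + 2×4 = 100
Proposal D: 4×4 + 3×5 + 6×2 + 7×5 + 4×1 + 2×3 = 88
Proposal E: 4×1 + 3×1 + 6×3 + 7×2 + 4×4 + 2×5 = 65
Proposal F: 4×2 + 3×4 + 6×5 + 7×3 + 4×3 + 2×0 = 83

Proposal C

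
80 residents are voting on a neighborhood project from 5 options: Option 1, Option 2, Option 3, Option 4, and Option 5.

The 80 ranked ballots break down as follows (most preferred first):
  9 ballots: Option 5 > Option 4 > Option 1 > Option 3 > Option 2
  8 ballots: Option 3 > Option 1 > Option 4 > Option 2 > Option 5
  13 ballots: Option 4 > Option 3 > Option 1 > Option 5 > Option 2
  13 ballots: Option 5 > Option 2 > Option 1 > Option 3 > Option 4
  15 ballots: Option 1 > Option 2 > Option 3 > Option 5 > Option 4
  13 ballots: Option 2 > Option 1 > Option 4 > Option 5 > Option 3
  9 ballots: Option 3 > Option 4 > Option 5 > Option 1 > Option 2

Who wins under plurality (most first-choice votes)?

First-place votes: Option 1 15, Option 2 13, Option 3 17, Option 4 13, Option 5 22.

Option 5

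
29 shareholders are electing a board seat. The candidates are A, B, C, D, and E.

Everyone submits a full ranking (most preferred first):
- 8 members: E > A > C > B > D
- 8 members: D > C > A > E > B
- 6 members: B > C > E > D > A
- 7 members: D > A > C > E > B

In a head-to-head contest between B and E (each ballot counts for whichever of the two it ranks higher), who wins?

B is ranked above E on 6 ballots; E above B on 23.

E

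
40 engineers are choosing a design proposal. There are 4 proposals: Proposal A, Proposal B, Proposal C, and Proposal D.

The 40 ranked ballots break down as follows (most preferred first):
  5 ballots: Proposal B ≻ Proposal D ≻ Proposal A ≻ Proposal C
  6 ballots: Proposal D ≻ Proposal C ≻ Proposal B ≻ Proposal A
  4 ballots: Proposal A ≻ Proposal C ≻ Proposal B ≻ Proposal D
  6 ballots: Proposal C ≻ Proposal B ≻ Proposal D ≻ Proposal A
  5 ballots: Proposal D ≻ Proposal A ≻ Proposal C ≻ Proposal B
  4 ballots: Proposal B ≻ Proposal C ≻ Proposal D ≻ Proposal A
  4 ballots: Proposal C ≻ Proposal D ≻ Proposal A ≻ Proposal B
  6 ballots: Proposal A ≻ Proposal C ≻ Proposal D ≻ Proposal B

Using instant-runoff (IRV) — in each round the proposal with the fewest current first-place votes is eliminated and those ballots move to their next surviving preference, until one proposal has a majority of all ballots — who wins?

Round 1: Proposal A 10, Proposal B 9, Proposal C 10, Proposal D 11. Proposal B eliminated.
Round 2: Proposal A 10, Proposal C 14, Proposal D 16. Proposal A eliminated.
Round 3: Proposal C 24, Proposal D 16. Proposal C has a majority (≥21).

Proposal C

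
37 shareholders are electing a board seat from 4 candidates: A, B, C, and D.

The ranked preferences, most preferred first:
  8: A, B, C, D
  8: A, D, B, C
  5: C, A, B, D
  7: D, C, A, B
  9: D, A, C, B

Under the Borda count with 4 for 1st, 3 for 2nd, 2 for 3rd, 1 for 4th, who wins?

A

A: 8×4 + 8×4 + 5×3 + 7×2 + 9×3 = 120
B: 8×3 + 8×2 + 5×2 + 7×1 + 9×1 = 66
C: 8×2 + 8×1 + 5×4 + 7×3 + 9×2 = 83
D: 8×1 + 8×3 + 5×1 + 7×4 + 9×4 = 101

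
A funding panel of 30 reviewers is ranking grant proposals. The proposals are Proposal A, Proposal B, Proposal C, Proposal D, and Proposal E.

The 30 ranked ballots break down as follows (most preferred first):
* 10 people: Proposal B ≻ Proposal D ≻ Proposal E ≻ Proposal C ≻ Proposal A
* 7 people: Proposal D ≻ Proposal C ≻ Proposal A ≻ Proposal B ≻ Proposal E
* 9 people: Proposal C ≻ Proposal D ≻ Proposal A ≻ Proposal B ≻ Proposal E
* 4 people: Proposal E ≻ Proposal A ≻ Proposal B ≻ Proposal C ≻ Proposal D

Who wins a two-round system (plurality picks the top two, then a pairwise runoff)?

Round 1 first-place votes: Proposal A 0, Proposal B 10, Proposal C 9, Proposal D 7, Proposal E 4. Proposal B and Proposal C advance.
Runoff: Proposal B is ranked above Proposal C on 14 ballots, Proposal C above Proposal B on 16.

Proposal C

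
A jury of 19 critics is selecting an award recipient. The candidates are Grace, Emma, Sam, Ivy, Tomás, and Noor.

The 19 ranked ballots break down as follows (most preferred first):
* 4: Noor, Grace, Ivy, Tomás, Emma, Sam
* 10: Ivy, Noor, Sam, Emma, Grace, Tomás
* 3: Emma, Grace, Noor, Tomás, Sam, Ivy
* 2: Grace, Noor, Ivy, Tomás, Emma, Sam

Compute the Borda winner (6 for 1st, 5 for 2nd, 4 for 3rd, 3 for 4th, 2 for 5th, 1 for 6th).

Grace: 4×5 + 10×2 + 3×5 + 2×6 = 67
Emma: 4×2 + 10×3 + 3×6 + 2×2 = 60
Sam: 4×1 + 10×4 + 3×2 + 2×1 = 52
Ivy: 4×4 + 10×6 + 3×1 + 2×4 = 87
Tomás: 4×3 + 10×1 + 3×3 + 2×3 = 37
Noor: 4×6 + 10×5 + 3×4 + 2×5 = 96

Noor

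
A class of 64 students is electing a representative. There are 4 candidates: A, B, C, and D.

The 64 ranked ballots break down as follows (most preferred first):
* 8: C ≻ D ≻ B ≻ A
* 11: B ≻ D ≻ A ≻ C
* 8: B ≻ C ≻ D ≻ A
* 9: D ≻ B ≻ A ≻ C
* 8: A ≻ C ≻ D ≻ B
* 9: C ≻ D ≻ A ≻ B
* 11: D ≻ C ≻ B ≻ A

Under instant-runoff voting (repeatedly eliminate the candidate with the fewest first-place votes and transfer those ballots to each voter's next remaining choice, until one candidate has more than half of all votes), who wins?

Round 1: A 8, B 19, C 17, D 20. A eliminated.
Round 2: B 19, C 25, D 20. B eliminated.
Round 3: C 33, D 31. C has a majority (≥33).

C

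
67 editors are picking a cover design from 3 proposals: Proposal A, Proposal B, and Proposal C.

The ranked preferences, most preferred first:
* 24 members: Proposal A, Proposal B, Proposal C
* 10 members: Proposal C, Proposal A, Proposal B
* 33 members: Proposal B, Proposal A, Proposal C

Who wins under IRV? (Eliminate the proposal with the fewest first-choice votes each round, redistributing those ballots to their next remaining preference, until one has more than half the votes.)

Proposal A

Round 1: Proposal A 24, Proposal B 33, Proposal C 10. Proposal C eliminated.
Round 2: Proposal A 34, Proposal B 33. Proposal A has a majority (≥34).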